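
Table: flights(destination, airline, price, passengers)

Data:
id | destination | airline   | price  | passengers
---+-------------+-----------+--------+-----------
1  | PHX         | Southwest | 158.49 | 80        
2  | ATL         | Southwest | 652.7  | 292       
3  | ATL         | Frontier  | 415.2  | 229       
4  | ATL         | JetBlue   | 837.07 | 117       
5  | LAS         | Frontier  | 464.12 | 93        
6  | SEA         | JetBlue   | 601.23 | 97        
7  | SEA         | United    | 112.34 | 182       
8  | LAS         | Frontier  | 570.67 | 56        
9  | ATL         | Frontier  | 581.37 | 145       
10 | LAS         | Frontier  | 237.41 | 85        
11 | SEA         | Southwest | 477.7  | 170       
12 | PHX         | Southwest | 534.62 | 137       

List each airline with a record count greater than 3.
SELECT airline, COUNT(*) as cnt
FROM flights
GROUP BY airline
HAVING COUNT(*) > 3

Result:
  Frontier: 5
  Southwest: 4

Note: HAVING filters groups after aggregation, WHERE filters rows before.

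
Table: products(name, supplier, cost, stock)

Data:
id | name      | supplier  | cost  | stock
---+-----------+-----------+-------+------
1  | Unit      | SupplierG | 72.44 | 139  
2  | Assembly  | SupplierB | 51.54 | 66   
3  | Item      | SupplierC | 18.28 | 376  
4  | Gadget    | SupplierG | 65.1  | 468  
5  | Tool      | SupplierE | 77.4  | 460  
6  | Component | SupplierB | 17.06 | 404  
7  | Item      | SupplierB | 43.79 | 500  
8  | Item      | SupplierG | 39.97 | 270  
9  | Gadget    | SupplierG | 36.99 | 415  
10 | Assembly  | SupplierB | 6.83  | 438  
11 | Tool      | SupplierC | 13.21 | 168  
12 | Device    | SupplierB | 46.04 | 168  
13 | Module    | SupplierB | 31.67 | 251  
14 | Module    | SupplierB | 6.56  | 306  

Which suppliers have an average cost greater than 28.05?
SELECT supplier, AVG(cost)
FROM products
GROUP BY supplier
HAVING AVG(cost) > 28.05

Result:
  SupplierB: avg=29.07
  SupplierE: avg=77.40
  SupplierG: avg=53.63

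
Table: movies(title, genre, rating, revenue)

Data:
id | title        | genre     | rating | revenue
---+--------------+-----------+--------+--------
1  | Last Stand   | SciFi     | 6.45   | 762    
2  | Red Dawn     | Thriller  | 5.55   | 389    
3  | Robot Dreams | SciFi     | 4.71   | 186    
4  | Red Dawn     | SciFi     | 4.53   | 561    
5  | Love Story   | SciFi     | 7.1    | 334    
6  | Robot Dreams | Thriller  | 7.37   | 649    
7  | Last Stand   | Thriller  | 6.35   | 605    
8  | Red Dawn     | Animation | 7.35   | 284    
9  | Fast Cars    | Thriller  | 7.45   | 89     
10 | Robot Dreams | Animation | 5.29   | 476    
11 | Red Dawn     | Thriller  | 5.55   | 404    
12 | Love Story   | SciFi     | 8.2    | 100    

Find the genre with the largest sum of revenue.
SELECT genre, SUM(revenue) as val
FROM movies
GROUP BY genre
ORDER BY val DESC
LIMIT 1

Result: Thriller with sum(revenue) = 2136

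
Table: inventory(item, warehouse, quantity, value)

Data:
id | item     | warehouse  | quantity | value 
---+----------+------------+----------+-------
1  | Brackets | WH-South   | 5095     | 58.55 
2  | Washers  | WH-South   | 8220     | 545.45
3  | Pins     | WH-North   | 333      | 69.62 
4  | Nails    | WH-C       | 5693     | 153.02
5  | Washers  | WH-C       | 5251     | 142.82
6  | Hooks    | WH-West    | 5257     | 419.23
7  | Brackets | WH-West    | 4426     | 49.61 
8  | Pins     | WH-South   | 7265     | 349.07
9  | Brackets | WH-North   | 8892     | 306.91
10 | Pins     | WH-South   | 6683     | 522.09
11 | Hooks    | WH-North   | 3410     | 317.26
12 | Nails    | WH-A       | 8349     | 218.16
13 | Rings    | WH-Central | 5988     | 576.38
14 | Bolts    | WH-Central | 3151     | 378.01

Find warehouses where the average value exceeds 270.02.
SELECT warehouse, AVG(value)
FROM inventory
GROUP BY warehouse
HAVING AVG(value) > 270.02

Result:
  WH-Central: avg=477.20
  WH-South: avg=368.79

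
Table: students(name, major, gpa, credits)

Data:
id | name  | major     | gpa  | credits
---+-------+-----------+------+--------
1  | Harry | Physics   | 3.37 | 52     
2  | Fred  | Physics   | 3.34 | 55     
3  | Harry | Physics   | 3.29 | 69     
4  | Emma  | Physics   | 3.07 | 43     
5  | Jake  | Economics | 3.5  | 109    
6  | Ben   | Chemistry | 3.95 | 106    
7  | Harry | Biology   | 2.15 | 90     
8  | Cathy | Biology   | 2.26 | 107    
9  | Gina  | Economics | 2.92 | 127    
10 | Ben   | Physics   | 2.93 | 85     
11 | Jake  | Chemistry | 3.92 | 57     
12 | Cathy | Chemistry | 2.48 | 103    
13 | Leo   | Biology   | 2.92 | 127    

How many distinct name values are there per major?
SELECT major, COUNT(DISTINCT name)
FROM students
GROUP BY major

Result:
  Biology: 3 distinct
  Chemistry: 3 distinct
  Economics: 2 distinct
  Physics: 4 distinct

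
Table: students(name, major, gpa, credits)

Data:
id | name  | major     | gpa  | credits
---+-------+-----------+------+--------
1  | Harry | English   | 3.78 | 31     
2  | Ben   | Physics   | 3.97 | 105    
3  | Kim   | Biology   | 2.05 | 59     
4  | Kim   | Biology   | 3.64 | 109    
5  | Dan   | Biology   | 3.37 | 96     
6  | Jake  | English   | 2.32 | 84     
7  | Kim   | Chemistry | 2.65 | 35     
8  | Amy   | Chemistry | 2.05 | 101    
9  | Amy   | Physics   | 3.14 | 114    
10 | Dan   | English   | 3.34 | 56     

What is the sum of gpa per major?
SELECT major, SUM(gpa) as result
FROM students
GROUP BY major

Result:
  Biology: 9.06
  Chemistry: 4.70
  English: 9.44
  Physics: 7.11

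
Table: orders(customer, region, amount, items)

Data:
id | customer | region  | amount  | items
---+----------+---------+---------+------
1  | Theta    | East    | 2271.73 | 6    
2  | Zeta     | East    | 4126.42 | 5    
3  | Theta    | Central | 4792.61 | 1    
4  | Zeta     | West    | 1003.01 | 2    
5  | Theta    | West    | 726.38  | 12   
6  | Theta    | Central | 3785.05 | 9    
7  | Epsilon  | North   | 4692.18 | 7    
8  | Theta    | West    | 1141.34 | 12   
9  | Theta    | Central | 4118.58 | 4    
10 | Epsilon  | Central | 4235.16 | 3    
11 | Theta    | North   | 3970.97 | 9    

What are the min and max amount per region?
SELECT region, MIN(amount), MAX(amount)
FROM orders
GROUP BY region

Result:
  Central: min=3785.05, max=4792.61
  East: min=2271.73, max=4126.42
  North: min=3970.97, max=4692.18
  West: min=726.38, max=1141.34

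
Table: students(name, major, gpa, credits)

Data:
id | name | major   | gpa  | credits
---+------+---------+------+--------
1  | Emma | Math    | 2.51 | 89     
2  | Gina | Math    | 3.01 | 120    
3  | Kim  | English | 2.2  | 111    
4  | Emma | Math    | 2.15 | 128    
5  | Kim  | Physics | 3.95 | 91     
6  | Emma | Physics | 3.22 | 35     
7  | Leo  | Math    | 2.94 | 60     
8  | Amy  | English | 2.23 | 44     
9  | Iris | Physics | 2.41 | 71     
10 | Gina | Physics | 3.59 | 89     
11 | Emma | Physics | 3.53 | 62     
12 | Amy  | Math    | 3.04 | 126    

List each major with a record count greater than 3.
SELECT major, COUNT(*) as cnt
FROM students
GROUP BY major
HAVING COUNT(*) > 3

Result:
  Math: 5
  Physics: 5

Note: HAVING filters groups after aggregation, WHERE filters rows before.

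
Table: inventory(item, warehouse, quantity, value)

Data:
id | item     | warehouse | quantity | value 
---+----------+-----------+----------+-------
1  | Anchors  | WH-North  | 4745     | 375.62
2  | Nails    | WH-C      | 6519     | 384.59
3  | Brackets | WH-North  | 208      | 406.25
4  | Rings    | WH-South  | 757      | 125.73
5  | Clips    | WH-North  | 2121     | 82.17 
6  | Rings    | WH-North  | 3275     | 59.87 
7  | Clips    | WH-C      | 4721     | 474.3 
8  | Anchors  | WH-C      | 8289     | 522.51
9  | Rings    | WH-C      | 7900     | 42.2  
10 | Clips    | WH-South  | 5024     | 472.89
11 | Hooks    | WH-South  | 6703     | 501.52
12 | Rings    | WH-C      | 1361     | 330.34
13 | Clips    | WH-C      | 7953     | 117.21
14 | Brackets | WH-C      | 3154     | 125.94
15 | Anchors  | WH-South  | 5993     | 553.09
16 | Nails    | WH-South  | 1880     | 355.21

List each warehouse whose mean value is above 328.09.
SELECT warehouse, AVG(value)
FROM inventory
GROUP BY warehouse
HAVING AVG(value) > 328.09

Result:
  WH-South: avg=401.69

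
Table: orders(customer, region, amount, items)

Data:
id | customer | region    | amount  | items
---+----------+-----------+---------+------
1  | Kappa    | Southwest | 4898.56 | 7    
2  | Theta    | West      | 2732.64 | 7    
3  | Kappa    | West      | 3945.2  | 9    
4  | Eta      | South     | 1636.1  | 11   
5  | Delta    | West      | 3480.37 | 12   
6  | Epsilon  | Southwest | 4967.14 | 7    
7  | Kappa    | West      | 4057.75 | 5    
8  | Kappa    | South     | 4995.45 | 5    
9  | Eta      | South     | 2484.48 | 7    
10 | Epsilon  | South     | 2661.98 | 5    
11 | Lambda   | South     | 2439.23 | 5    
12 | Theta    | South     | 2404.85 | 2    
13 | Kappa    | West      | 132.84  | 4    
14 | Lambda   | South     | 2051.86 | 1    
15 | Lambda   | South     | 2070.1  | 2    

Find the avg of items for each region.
SELECT region, AVG(items) as result
FROM orders
GROUP BY region

Result:
  South: 4.75
  Southwest: 7.00
  West: 7.40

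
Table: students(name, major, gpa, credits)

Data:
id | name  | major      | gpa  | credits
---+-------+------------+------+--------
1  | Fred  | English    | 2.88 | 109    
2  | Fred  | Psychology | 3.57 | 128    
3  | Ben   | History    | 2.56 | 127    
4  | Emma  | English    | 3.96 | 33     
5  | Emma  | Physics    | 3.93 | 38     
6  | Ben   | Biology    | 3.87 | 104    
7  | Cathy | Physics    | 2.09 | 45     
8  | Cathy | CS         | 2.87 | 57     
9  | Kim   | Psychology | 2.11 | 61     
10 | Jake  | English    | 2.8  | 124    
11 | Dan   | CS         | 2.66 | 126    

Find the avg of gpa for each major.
SELECT major, AVG(gpa) as result
FROM students
GROUP BY major

Result:
  Biology: 3.87
  CS: 2.77
  English: 3.21
  History: 2.56
  Physics: 3.01
  Psychology: 2.84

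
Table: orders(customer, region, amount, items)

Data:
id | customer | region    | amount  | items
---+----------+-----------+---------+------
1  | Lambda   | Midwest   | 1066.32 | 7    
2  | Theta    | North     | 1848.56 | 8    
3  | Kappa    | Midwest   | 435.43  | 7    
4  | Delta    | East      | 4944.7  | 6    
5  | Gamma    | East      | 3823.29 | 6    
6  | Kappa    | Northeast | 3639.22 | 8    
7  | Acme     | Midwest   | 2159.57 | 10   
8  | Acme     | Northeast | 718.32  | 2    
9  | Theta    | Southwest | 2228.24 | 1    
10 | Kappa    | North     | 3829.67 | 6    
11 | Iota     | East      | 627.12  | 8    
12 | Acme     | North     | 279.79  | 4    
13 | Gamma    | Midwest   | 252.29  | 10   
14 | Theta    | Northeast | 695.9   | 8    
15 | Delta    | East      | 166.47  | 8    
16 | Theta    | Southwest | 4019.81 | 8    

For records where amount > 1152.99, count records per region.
SELECT region, COUNT(*)
FROM orders
WHERE amount > 1152.99
GROUP BY region

Note: WHERE filters rows before grouping.

Result:
  East: 2
  Midwest: 1
  North: 2
  Northeast: 1
  Southwest: 2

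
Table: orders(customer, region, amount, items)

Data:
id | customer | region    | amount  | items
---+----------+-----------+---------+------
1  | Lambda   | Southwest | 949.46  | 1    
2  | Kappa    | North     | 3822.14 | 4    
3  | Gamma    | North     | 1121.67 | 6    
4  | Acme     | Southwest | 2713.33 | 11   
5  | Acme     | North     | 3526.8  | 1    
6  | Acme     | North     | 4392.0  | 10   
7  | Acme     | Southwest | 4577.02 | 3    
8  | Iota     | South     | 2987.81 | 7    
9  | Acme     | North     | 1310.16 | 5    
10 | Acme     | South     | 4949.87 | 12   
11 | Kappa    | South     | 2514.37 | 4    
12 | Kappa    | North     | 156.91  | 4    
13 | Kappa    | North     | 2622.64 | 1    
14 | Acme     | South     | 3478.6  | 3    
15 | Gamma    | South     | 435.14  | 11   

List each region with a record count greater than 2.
SELECT region, COUNT(*) as cnt
FROM orders
GROUP BY region
HAVING COUNT(*) > 2

Result:
  North: 7
  South: 5
  Southwest: 3

Note: HAVING filters groups after aggregation, WHERE filters rows before.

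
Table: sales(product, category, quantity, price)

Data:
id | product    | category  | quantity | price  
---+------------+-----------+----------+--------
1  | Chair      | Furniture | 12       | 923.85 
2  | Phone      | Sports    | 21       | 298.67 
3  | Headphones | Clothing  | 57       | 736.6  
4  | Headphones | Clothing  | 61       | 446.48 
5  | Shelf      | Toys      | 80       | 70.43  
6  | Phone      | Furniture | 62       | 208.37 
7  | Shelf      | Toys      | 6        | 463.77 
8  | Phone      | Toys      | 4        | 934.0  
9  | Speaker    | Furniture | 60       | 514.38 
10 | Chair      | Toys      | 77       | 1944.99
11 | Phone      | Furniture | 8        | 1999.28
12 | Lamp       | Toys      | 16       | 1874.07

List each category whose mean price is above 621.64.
SELECT category, AVG(price)
FROM sales
GROUP BY category
HAVING AVG(price) > 621.64

Result:
  Furniture: avg=911.47
  Toys: avg=1057.45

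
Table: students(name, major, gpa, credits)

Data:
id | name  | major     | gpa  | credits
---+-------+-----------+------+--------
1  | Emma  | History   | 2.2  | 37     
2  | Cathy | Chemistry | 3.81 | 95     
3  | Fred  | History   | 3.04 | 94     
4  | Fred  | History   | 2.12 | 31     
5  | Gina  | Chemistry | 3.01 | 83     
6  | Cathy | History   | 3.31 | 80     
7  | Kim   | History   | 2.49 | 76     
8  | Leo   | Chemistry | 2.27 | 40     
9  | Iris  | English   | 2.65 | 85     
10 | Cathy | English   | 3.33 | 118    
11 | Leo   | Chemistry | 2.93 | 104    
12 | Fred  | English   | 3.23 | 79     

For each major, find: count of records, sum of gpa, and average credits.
SELECT major,
       COUNT(*) as cnt,
       SUM(gpa) as total_gpa,
       AVG(credits) as avg_credits
FROM students
GROUP BY major

Result:
  Chemistry: 4 records, 12.02 total gpa, 80.50 avg credits
  English: 3 records, 9.21 total gpa, 94.00 avg credits
  History: 5 records, 13.16 total gpa, 63.60 avg credits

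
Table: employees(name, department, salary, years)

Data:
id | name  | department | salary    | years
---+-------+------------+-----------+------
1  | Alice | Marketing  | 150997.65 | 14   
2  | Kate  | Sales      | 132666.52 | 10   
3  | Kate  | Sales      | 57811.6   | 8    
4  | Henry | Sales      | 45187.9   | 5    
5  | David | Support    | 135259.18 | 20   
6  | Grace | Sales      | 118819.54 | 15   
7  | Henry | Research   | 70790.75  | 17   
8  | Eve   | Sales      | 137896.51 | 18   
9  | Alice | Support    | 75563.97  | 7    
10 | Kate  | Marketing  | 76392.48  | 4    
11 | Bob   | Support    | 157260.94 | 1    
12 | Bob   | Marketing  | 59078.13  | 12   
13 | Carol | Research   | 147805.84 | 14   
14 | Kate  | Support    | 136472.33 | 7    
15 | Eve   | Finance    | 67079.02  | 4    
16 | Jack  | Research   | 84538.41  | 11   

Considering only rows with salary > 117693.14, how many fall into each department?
SELECT department, COUNT(*)
FROM employees
WHERE salary > 117693.14
GROUP BY department

Note: WHERE filters rows before grouping.

Result:
  Marketing: 1
  Research: 1
  Sales: 3
  Support: 3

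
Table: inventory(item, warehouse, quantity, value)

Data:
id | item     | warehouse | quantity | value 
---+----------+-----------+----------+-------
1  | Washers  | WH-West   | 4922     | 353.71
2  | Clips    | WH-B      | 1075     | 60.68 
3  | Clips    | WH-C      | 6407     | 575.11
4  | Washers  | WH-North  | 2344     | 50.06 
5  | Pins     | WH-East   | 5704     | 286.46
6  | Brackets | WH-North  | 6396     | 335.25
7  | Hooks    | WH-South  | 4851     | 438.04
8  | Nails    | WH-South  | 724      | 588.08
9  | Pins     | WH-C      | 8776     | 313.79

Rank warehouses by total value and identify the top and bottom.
SELECT warehouse, SUM(value)
FROM inventory
GROUP BY warehouse
ORDER BY SUM(value)

All groups:
  WH-B: 60.68
  WH-East: 286.46
  WH-West: 353.71
  WH-North: 385.31
  WH-C: 888.90
  WH-South: 1026.12

Highest: WH-South (1026.12)
Lowest: WH-B (60.68)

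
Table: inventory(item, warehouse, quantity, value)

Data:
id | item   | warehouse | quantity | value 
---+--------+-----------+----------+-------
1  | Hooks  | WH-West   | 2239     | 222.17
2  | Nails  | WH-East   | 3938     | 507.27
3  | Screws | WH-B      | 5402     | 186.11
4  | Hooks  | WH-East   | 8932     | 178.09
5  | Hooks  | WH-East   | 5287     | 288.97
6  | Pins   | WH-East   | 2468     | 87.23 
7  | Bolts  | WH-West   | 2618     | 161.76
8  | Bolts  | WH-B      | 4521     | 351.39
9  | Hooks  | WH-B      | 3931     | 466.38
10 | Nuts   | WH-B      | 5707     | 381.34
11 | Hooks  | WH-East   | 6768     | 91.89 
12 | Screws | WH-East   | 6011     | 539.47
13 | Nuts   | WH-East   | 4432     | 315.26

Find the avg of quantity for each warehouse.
SELECT warehouse, AVG(quantity) as result
FROM inventory
GROUP BY warehouse

Result:
  WH-B: 4890.25
  WH-East: 5405.14
  WH-West: 2428.50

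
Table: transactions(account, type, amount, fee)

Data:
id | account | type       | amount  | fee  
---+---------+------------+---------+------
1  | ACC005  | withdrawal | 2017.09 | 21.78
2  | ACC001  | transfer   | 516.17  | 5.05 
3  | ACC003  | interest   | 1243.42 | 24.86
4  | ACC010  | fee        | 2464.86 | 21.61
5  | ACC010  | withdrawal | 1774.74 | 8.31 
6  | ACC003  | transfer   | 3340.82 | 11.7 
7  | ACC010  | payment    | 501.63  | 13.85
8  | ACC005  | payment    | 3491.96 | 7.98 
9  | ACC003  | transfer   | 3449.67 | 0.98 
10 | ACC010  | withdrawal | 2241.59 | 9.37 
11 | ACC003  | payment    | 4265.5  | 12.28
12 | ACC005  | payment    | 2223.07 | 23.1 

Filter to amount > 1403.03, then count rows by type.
SELECT type, COUNT(*)
FROM transactions
WHERE amount > 1403.03
GROUP BY type

Note: WHERE filters rows before grouping.

Result:
  fee: 1
  payment: 3
  transfer: 2
  withdrawal: 3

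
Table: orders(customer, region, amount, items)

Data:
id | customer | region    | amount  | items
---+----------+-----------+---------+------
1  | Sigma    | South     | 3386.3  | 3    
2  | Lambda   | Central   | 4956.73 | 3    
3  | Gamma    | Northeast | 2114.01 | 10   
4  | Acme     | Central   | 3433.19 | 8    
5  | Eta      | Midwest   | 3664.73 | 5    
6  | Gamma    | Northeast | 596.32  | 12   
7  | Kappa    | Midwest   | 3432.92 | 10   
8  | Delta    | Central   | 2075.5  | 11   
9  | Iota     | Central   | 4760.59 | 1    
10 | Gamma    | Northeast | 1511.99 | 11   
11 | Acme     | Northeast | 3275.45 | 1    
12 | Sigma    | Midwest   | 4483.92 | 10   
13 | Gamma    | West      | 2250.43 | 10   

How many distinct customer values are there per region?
SELECT region, COUNT(DISTINCT customer)
FROM orders
GROUP BY region

Result:
  Central: 4 distinct
  Midwest: 3 distinct
  Northeast: 2 distinct
  South: 1 distinct
  West: 1 distinct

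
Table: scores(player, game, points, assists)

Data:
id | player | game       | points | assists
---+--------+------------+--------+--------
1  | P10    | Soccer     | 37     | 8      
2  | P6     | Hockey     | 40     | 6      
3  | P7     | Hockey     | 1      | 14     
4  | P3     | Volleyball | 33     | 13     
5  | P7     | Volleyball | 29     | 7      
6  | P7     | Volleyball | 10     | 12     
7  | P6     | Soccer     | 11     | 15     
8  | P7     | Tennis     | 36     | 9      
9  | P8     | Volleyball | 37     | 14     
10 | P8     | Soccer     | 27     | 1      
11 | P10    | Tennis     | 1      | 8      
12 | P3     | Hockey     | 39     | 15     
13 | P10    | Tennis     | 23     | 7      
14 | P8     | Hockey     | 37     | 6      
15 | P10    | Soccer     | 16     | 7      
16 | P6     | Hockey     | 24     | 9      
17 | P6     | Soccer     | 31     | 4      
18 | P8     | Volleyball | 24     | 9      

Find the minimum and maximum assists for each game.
SELECT game, MIN(assists), MAX(assists)
FROM scores
GROUP BY game

Result:
  Hockey: min=6, max=15
  Soccer: min=1, max=15
  Tennis: min=7, max=9
  Volleyball: min=7, max=14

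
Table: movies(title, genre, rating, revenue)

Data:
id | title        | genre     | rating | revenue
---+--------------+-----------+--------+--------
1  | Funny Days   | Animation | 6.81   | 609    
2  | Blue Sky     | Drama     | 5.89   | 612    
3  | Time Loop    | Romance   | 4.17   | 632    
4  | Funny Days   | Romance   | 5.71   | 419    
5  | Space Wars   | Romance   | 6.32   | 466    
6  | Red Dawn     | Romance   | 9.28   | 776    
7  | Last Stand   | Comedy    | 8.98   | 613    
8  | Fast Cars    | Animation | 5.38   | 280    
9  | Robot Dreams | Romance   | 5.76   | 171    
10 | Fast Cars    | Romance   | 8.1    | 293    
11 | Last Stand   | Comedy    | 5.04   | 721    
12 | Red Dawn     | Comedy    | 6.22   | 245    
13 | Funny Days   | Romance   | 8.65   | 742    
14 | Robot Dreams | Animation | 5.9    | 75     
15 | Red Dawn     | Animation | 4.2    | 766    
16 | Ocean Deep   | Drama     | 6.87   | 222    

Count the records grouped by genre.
SELECT genre, COUNT(*) as count
FROM movies
GROUP BY genre

Result:
  Animation: 4
  Comedy: 3
  Drama: 2
  Romance: 7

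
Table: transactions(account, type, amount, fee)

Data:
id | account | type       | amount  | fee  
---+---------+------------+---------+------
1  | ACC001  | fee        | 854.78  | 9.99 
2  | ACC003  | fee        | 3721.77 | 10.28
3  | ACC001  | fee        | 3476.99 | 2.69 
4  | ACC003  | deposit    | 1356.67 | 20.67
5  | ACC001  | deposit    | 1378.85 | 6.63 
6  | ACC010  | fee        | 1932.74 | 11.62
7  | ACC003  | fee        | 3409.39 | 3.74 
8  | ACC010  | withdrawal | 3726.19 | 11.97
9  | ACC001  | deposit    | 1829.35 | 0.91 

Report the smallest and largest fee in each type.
SELECT type, MIN(fee), MAX(fee)
FROM transactions
GROUP BY type

Result:
  deposit: min=0.91, max=20.67
  fee: min=2.69, max=11.62
  withdrawal: min=11.97, max=11.97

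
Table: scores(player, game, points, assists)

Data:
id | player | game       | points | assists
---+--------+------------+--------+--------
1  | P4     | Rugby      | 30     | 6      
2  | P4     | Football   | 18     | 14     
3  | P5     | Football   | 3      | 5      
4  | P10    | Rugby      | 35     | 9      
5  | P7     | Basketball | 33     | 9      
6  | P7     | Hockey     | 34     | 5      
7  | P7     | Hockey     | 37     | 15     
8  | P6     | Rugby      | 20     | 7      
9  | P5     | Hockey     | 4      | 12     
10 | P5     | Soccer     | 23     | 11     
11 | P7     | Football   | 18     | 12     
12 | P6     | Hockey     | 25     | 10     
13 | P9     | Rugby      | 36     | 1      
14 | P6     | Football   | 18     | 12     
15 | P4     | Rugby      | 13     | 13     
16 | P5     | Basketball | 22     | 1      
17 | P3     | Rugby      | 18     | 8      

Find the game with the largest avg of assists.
SELECT game, AVG(assists) as val
FROM scores
GROUP BY game
ORDER BY val DESC
LIMIT 1

Result: Soccer with avg(assists) = 11.00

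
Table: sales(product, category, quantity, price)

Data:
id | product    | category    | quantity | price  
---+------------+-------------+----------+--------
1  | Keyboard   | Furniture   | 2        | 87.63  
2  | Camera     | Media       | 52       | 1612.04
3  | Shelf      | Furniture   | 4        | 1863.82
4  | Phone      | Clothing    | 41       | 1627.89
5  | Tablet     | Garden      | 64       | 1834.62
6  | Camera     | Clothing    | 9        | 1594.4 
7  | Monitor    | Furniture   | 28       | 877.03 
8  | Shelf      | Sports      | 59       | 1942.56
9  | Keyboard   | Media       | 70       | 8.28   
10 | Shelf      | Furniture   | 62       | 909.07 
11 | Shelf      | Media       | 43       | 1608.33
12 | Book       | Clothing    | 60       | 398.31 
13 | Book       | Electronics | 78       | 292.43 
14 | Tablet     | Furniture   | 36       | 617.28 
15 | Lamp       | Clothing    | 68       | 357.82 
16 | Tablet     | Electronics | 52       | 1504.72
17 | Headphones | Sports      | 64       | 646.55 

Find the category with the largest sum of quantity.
SELECT category, SUM(quantity) as val
FROM sales
GROUP BY category
ORDER BY val DESC
LIMIT 1

Result: Clothing with sum(quantity) = 178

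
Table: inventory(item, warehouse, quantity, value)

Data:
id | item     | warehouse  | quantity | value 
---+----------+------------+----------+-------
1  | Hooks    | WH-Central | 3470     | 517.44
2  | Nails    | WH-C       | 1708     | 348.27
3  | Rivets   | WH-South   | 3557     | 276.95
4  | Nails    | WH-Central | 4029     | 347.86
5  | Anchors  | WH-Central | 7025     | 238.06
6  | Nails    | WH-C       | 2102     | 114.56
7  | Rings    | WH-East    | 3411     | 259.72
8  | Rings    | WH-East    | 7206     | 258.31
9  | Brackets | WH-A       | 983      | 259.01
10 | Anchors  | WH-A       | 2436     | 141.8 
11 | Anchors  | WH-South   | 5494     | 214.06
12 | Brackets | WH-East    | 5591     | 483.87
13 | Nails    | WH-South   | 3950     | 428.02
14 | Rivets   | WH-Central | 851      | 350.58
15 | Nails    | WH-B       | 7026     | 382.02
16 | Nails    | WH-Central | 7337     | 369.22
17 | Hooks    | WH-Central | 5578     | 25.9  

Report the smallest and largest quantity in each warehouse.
SELECT warehouse, MIN(quantity), MAX(quantity)
FROM inventory
GROUP BY warehouse

Result:
  WH-A: min=983, max=2436
  WH-B: min=7026, max=7026
  WH-C: min=1708, max=2102
  WH-Central: min=851, max=7337
  WH-East: min=3411, max=7206
  WH-South: min=3557, max=5494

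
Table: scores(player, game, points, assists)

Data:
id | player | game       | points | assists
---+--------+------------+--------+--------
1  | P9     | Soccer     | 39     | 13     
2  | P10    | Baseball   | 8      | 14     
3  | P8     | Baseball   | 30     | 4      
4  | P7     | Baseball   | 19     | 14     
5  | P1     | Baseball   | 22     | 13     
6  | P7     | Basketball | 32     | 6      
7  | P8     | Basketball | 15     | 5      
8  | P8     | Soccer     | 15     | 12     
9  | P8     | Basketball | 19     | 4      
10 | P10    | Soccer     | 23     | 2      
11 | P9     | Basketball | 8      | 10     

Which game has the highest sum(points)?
SELECT game, SUM(points) as val
FROM scores
GROUP BY game
ORDER BY val DESC
LIMIT 1

Result: Baseball with sum(points) = 79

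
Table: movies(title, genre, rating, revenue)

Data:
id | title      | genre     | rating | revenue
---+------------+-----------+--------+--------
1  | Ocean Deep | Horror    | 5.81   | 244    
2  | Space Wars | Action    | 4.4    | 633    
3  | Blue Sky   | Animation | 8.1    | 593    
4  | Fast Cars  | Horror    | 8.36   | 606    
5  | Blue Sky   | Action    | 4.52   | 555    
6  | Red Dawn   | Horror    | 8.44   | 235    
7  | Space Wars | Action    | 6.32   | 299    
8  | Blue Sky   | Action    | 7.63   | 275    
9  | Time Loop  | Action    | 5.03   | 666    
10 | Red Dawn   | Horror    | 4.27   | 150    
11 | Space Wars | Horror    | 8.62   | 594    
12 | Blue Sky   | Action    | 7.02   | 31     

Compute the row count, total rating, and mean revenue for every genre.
SELECT genre,
       COUNT(*) as cnt,
       SUM(rating) as total_rating,
       AVG(revenue) as avg_revenue
FROM movies
GROUP BY genre

Result:
  Action: 6 records, 34.92 total rating, 409.83 avg revenue
  Animation: 1 records, 8.10 total rating, 593.00 avg revenue
  Horror: 5 records, 35.50 total rating, 365.80 avg revenue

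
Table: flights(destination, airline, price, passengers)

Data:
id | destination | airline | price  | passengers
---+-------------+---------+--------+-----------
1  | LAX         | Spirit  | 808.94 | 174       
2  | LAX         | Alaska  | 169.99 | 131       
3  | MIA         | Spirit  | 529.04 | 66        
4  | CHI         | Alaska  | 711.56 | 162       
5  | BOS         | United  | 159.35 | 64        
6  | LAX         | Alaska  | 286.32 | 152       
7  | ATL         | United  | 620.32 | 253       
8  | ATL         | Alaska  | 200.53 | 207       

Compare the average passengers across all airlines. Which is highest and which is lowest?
SELECT airline, AVG(passengers)
FROM flights
GROUP BY airline
ORDER BY AVG(passengers)

All groups:
  Spirit: 120.00
  United: 158.50
  Alaska: 163.00

Highest: Alaska (163.00)
Lowest: Spirit (120.00)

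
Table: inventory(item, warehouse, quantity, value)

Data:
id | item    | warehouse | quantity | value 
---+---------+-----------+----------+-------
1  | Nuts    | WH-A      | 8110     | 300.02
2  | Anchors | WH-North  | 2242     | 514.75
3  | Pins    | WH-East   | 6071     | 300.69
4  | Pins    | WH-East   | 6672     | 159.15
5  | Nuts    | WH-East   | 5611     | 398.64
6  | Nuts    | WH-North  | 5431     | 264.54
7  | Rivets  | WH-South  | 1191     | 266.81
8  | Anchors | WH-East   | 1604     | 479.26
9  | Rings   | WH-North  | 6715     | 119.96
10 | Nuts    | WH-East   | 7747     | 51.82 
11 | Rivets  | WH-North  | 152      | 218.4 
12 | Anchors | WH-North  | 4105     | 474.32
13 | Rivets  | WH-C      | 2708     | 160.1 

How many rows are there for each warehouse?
SELECT warehouse, COUNT(*) as count
FROM inventory
GROUP BY warehouse

Result:
  WH-A: 1
  WH-C: 1
  WH-East: 5
  WH-North: 5
  WH-South: 1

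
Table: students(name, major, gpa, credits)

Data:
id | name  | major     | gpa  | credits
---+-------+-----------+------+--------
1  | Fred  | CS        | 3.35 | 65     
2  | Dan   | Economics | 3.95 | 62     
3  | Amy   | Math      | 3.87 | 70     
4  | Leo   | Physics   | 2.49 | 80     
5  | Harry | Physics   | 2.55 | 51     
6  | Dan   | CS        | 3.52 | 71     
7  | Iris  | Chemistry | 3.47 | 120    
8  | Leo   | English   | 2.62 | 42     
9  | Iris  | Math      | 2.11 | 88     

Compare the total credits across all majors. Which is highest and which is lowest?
SELECT major, SUM(credits)
FROM students
GROUP BY major
ORDER BY SUM(credits)

All groups:
  English: 42
  Economics: 62
  Chemistry: 120
  Physics: 131
  CS: 136
  Math: 158

Highest: Math (158)
Lowest: English (42)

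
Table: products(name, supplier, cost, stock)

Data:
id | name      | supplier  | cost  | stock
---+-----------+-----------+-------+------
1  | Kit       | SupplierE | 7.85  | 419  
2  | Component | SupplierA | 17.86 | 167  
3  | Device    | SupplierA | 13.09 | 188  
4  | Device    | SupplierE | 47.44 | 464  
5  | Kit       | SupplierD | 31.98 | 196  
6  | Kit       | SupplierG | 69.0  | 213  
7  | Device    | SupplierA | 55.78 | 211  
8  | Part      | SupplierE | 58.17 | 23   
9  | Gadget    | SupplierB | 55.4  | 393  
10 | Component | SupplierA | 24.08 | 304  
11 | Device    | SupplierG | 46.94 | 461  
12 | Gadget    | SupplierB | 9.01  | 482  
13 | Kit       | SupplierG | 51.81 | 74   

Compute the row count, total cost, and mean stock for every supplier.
SELECT supplier,
       COUNT(*) as cnt,
       SUM(cost) as total_cost,
       AVG(stock) as avg_stock
FROM products
GROUP BY supplier

Result:
  SupplierA: 4 records, 110.81 total cost, 217.50 avg stock
  SupplierB: 2 records, 64.41 total cost, 437.50 avg stock
  SupplierD: 1 records, 31.98 total cost, 196.00 avg stock
  SupplierE: 3 records, 113.46 total cost, 302.00 avg stock
  SupplierG: 3 records, 167.75 total cost, 249.33 avg stock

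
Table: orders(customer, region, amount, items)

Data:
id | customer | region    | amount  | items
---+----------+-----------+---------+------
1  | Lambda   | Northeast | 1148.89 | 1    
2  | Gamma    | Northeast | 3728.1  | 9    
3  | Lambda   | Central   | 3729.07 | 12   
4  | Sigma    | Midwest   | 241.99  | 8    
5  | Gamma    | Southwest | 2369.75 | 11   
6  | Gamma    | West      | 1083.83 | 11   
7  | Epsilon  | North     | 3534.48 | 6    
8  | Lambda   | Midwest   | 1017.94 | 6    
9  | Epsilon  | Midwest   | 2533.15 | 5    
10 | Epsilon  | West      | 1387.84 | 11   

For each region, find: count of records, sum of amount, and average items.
SELECT region,
       COUNT(*) as cnt,
       SUM(amount) as total_amount,
       AVG(items) as avg_items
FROM orders
GROUP BY region

Result:
  Central: 1 records, 3729.07 total amount, 12.00 avg items
  Midwest: 3 records, 3793.08 total amount, 6.33 avg items
  North: 1 records, 3534.48 total amount, 6.00 avg items
  Northeast: 2 records, 4876.99 total amount, 5.00 avg items
  Southwest: 1 records, 2369.75 total amount, 11.00 avg items
  West: 2 records, 2471.67 total amount, 11.00 avg items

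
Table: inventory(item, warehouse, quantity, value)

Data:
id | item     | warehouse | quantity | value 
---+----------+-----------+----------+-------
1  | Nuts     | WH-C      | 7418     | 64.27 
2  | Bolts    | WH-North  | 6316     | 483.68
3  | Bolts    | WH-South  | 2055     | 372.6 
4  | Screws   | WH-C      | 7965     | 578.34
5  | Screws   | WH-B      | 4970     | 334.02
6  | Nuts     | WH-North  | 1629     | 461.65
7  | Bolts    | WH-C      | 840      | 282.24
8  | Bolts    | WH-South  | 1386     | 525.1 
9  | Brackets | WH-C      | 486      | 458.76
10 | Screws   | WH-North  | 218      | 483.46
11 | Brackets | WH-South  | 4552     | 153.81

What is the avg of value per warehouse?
SELECT warehouse, AVG(value) as result
FROM inventory
GROUP BY warehouse

Result:
  WH-B: 334.02
  WH-C: 345.90
  WH-North: 476.26
  WH-South: 350.50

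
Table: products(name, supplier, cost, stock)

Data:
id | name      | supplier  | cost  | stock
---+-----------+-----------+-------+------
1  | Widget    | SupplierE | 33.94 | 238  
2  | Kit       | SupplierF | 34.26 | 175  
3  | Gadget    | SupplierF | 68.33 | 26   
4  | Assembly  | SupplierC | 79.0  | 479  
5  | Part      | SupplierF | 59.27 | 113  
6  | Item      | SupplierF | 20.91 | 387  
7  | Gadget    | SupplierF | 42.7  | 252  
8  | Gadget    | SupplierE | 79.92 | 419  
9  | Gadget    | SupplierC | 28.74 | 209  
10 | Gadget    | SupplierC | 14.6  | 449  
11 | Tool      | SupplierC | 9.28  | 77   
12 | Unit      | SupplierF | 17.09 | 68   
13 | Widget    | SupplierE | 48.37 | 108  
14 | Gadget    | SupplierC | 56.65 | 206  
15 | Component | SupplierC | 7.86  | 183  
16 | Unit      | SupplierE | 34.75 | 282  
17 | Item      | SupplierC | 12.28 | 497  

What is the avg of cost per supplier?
SELECT supplier, AVG(cost) as result
FROM products
GROUP BY supplier

Result:
  SupplierC: 29.77
  SupplierE: 49.25
  SupplierF: 40.43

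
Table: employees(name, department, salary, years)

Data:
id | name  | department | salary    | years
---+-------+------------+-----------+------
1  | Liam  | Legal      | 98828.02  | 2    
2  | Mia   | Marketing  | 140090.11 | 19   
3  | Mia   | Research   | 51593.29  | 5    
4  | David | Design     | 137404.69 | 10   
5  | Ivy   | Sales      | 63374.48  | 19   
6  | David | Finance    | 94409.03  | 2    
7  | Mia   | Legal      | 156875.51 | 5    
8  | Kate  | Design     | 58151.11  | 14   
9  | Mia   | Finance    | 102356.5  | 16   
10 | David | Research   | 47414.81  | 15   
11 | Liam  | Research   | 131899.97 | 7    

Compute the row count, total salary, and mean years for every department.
SELECT department,
       COUNT(*) as cnt,
       SUM(salary) as total_salary,
       AVG(years) as avg_years
FROM employees
GROUP BY department

Result:
  Design: 2 records, 195555.80 total salary, 12.00 avg years
  Finance: 2 records, 196765.53 total salary, 9.00 avg years
  Legal: 2 records, 255703.53 total salary, 3.50 avg years
  Marketing: 1 records, 140090.11 total salary, 19.00 avg years
  Research: 3 records, 230908.07 total salary, 9.00 avg years
  Sales: 1 records, 63374.48 total salary, 19.00 avg years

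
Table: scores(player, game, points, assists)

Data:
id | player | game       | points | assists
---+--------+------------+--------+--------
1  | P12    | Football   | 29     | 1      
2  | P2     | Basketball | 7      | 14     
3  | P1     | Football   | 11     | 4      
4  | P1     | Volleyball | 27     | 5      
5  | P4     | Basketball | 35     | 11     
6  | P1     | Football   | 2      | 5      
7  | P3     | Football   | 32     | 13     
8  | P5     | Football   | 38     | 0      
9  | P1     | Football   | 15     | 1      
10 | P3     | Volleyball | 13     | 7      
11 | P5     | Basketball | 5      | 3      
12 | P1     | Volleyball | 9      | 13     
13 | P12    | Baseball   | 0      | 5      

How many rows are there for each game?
SELECT game, COUNT(*) as count
FROM scores
GROUP BY game

Result:
  Baseball: 1
  Basketball: 3
  Football: 6
  Volleyball: 3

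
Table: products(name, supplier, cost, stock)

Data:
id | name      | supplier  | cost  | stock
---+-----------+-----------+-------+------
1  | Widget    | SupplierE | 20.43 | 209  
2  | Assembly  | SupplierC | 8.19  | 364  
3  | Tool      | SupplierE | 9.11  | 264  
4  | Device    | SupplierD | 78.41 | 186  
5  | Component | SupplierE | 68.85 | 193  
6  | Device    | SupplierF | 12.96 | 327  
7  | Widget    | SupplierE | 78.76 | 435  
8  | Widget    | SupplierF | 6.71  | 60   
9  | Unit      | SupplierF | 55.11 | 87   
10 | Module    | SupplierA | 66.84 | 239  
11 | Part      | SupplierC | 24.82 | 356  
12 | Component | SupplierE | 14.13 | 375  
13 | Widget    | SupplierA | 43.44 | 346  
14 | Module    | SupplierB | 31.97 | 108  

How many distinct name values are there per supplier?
SELECT supplier, COUNT(DISTINCT name)
FROM products
GROUP BY supplier

Result:
  SupplierA: 2 distinct
  SupplierB: 1 distinct
  SupplierC: 2 distinct
  SupplierD: 1 distinct
  SupplierE: 3 distinct
  SupplierF: 3 distinct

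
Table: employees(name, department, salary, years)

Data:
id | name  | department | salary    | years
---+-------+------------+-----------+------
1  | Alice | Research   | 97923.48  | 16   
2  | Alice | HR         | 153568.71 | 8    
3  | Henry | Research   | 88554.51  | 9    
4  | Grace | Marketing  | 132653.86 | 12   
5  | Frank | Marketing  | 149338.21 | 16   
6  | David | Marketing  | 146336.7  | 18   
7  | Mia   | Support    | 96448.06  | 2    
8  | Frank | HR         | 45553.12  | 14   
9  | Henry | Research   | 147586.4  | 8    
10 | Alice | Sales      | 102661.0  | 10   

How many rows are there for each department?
SELECT department, COUNT(*) as count
FROM employees
GROUP BY department

Result:
  HR: 2
  Marketing: 3
  Research: 3
  Sales: 1
  Support: 1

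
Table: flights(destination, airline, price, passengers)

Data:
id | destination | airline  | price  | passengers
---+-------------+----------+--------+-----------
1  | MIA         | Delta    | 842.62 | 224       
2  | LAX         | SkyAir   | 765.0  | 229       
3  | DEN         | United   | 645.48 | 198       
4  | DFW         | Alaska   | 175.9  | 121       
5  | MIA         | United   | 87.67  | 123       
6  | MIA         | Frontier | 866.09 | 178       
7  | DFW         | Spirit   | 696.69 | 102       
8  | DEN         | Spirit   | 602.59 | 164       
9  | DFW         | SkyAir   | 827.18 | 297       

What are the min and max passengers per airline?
SELECT airline, MIN(passengers), MAX(passengers)
FROM flights
GROUP BY airline

Result:
  Alaska: min=121, max=121
  Delta: min=224, max=224
  Frontier: min=178, max=178
  SkyAir: min=229, max=297
  Spirit: min=102, max=164
  United: min=123, max=198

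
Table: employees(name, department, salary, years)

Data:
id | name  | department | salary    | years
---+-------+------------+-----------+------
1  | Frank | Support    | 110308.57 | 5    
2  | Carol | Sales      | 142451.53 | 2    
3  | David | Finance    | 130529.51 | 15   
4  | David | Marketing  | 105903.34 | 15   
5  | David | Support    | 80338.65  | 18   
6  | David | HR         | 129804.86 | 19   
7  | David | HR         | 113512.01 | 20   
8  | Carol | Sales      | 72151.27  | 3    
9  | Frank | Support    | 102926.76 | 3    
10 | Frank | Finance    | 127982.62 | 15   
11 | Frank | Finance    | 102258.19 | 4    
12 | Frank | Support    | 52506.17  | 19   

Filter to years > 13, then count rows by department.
SELECT department, COUNT(*)
FROM employees
WHERE years > 13
GROUP BY department

Note: WHERE filters rows before grouping.

Result:
  Finance: 2
  HR: 2
  Marketing: 1
  Support: 2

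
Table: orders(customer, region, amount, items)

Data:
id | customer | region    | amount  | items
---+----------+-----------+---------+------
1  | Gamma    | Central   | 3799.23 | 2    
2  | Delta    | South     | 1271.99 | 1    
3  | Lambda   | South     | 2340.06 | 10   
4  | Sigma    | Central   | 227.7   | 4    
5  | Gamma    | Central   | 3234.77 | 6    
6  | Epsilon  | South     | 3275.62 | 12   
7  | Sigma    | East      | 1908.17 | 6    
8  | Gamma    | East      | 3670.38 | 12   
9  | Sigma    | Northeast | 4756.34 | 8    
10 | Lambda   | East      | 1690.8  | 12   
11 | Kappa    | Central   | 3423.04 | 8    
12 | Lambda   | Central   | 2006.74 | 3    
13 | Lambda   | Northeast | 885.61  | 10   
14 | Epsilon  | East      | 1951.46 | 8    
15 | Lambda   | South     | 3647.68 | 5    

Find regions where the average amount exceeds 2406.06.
SELECT region, AVG(amount)
FROM orders
GROUP BY region
HAVING AVG(amount) > 2406.06

Result:
  Central: avg=2538.30
  Northeast: avg=2820.98
  South: avg=2633.84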